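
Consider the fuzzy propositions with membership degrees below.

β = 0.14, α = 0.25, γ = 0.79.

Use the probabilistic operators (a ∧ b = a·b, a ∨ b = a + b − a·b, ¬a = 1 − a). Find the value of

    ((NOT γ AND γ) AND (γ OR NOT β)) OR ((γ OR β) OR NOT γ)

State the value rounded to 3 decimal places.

0.880

NOT γ = 1 − 0.7900 = 0.2100
NOT γ AND γ = a·b on (0.2100, 0.7900) = 0.1659
NOT β = 1 − 0.1400 = 0.8600
γ OR NOT β = a + b − a·b on (0.7900, 0.8600) = 0.9706
(NOT γ AND γ) AND (γ OR NOT β) = a·b on (0.1659, 0.9706) = 0.1610
γ OR β = a + b − a·b on (0.7900, 0.1400) = 0.8194
NOT γ = 1 − 0.7900 = 0.2100
(γ OR β) OR NOT γ = a + b − a·b on (0.8194, 0.2100) = 0.8573
((NOT γ AND γ) AND (γ OR NOT β)) OR ((γ OR β) OR NOT γ) = a + b − a·b on (0.1610, 0.8573) = 0.8803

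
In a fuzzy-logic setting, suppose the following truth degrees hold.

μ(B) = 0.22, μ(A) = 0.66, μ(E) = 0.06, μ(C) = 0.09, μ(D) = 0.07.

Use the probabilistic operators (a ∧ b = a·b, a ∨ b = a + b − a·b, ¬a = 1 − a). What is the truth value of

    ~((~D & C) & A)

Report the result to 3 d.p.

0.945

~D = 1 − 0.0700 = 0.9300
~D & C = a·b on (0.9300, 0.0900) = 0.0837
(~D & C) & A = a·b on (0.0837, 0.6600) = 0.0552
~((~D & C) & A) = 1 − 0.0552 = 0.9448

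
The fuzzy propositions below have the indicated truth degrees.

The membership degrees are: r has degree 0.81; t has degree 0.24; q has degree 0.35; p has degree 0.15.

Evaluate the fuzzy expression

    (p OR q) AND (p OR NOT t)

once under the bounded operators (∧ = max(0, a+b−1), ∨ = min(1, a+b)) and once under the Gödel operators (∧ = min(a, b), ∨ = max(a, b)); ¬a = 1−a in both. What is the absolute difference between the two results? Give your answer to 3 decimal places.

Under bounded:
  p OR q = min(1, a+b) on (0.15, 0.35) = 0.50
  NOT t = 1 − 0.24 = 0.76
  p OR NOT t = min(1, a+b) on (0.15, 0.76) = 0.91
  (p OR q) AND (p OR NOT t) = max(0, a+b−1) on (0.50, 0.91) = 0.41
  → value = 0.4100
Under Gödel:
  p OR q = max(a, b) on (0.15, 0.35) = 0.35
  NOT t = 1 − 0.24 = 0.76
  p OR NOT t = max(a, b) on (0.15, 0.76) = 0.76
  (p OR q) AND (p OR NOT t) = min(a, b) on (0.35, 0.76) = 0.35
  → value = 0.3500
|0.4100 − 0.3500| = 0.060

0.060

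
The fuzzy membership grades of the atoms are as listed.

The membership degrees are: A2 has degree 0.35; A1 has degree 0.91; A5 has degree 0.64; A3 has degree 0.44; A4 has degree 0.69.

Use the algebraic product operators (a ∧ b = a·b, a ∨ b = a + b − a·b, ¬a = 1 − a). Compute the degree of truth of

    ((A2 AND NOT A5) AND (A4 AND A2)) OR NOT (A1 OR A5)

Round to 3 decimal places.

NOT A5 = 1 − 0.6400 = 0.3600
A2 AND NOT A5 = a·b on (0.3500, 0.3600) = 0.1260
A4 AND A2 = a·b on (0.6900, 0.3500) = 0.2415
(A2 AND NOT A5) AND (A4 AND A2) = a·b on (0.1260, 0.2415) = 0.0304
A1 OR A5 = a + b − a·b on (0.9100, 0.6400) = 0.9676
NOT (A1 OR A5) = 1 − 0.9676 = 0.0324
((A2 AND NOT A5) AND (A4 AND A2)) OR NOT (A1 OR A5) = a + b − a·b on (0.0304, 0.0324) = 0.0618

0.062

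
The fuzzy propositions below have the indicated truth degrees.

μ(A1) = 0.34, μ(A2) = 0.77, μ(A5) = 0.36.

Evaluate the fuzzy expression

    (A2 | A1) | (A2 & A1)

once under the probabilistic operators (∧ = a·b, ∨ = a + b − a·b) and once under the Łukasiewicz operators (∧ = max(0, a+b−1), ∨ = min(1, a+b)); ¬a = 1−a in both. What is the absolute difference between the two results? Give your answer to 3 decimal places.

Under probabilistic:
  A2 | A1 = a + b − a·b on (0.7700, 0.3400) = 0.8482
  A2 & A1 = a·b on (0.7700, 0.3400) = 0.2618
  (A2 | A1) | (A2 & A1) = a + b − a·b on (0.8482, 0.2618) = 0.8879
  → value = 0.8879
Under Łukasiewicz:
  A2 | A1 = min(1, a+b) on (0.77, 0.34) = 1.00
  A2 & A1 = max(0, a+b−1) on (0.77, 0.34) = 0.11
  (A2 | A1) | (A2 & A1) = min(1, a+b) on (1.00, 0.11) = 1.00
  → value = 1.0000
|0.8879 − 1.0000| = 0.112

0.112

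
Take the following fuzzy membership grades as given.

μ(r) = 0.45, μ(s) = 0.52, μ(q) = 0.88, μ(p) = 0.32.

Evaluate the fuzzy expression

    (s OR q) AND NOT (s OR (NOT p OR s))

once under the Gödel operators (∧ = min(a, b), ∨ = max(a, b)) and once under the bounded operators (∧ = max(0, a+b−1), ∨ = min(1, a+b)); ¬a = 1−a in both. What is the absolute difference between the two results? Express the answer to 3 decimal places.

Under Gödel:
  s OR q = max(a, b) on (0.52, 0.88) = 0.88
  NOT p = 1 − 0.32 = 0.68
  NOT p OR s = max(a, b) on (0.68, 0.52) = 0.68
  s OR (NOT p OR s) = max(a, b) on (0.52, 0.68) = 0.68
  NOT (s OR (NOT p OR s)) = 1 − 0.68 = 0.32
  (s OR q) AND NOT (s OR (NOT p OR s)) = min(a, b) on (0.88, 0.32) = 0.32
  → value = 0.3200
Under bounded:
  s OR q = min(1, a+b) on (0.52, 0.88) = 1.00
  NOT p = 1 − 0.32 = 0.68
  NOT p OR s = min(1, a+b) on (0.68, 0.52) = 1.00
  s OR (NOT p OR s) = min(1, a+b) on (0.52, 1.00) = 1.00
  NOT (s OR (NOT p OR s)) = 1 − 1.00 = 0.00
  (s OR q) AND NOT (s OR (NOT p OR s)) = max(0, a+b−1) on (1.00, 0.00) = 0.00
  → value = 0.0000
|0.3200 − 0.0000| = 0.320

0.320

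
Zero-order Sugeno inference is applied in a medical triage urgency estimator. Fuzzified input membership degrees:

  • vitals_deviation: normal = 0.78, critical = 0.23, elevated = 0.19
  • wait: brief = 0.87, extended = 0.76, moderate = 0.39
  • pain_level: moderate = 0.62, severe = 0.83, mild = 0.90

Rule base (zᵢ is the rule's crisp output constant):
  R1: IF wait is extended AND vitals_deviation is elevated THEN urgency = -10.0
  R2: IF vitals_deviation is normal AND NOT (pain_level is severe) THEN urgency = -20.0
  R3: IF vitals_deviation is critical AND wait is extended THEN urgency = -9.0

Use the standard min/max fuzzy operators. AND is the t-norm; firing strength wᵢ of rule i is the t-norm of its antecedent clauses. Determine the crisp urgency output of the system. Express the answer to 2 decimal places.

R1 (z=-10.0): extended=0.76, elevated=0.19; AND[min(a, b)] → w = 0.19
R2 (z=-20.0): normal=0.78, ¬severe=1−0.83=0.17; AND[min(a, b)] → w = 0.17
R3 (z=-9.0): critical=0.23, extended=0.76; AND[min(a, b)] → w = 0.23
Weighted average = (0.19·-10.0 + 0.17·-20.0 + 0.23·-9.0) / (0.19 + 0.17 + 0.23)
  = -7.3700 / 0.5900 = -12.49

-12.49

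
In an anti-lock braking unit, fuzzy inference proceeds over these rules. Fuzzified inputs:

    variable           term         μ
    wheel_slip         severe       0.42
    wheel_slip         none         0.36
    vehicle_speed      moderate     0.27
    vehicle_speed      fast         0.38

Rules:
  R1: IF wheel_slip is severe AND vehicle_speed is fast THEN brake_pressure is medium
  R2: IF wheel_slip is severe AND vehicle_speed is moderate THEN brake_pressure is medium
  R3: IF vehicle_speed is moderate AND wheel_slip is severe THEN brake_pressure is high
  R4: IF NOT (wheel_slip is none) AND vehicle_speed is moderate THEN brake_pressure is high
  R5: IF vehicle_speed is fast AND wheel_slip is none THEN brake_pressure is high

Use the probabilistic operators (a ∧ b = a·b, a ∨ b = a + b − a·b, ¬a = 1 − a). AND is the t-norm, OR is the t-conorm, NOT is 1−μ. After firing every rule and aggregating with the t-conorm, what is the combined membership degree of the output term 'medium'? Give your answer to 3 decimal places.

0.255

R1: severe=0.42, fast=0.38; AND[a·b] → w = 0.1596
R2: severe=0.42, moderate=0.27; AND[a·b] → w = 0.1134
R3: moderate=0.27, severe=0.42; AND[a·b] → w = 0.1134
R4: ¬none=1−0.36=0.64, moderate=0.27; AND[a·b] → w = 0.1728
R5: fast=0.38, none=0.36; AND[a·b] → w = 0.1368
Rules with consequent 'medium': {R1, R2} → strengths 0.1596, 0.1134
Aggregate via t-conorm [a + b − a·b]: 0.2549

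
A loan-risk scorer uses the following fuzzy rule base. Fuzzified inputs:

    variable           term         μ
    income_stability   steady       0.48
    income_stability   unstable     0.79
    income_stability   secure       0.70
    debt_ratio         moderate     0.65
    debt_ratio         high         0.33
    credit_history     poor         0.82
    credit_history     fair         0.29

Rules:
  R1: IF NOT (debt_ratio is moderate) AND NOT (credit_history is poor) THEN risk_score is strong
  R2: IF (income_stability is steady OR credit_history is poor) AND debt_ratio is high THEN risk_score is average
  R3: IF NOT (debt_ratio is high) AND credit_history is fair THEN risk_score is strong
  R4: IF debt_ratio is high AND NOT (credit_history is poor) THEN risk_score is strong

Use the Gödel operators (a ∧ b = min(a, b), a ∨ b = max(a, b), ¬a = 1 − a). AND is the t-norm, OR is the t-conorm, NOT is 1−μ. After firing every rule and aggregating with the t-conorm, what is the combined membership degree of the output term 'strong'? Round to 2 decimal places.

R1: ¬moderate=1−0.65=0.35, ¬poor=1−0.82=0.18; AND[min(a, b)] → w = 0.18
R2: (steady=0.48 OR poor=0.82) = 0.82; AND[min(a, b)] with high=0.33 → w = 0.33
R3: ¬high=1−0.33=0.67, fair=0.29; AND[min(a, b)] → w = 0.29
R4: high=0.33, ¬poor=1−0.82=0.18; AND[min(a, b)] → w = 0.18
Rules with consequent 'strong': {R1, R3, R4} → strengths 0.18, 0.29, 0.18
Aggregate via t-conorm [max(a, b)]: 0.29

0.29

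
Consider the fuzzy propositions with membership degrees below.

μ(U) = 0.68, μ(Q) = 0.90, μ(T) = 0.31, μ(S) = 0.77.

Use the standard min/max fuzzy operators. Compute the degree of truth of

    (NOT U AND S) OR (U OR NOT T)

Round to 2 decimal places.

0.69

NOT U = 1 − 0.68 = 0.32
NOT U AND S = min(a, b) on (0.32, 0.77) = 0.32
NOT T = 1 − 0.31 = 0.69
U OR NOT T = max(a, b) on (0.68, 0.69) = 0.69
(NOT U AND S) OR (U OR NOT T) = max(a, b) on (0.32, 0.69) = 0.69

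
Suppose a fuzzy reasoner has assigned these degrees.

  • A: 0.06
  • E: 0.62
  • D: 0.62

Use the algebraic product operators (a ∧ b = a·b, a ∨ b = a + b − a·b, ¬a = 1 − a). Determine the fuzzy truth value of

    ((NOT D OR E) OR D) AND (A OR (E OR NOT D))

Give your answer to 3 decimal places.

0.709

NOT D = 1 − 0.6200 = 0.3800
NOT D OR E = a + b − a·b on (0.3800, 0.6200) = 0.7644
(NOT D OR E) OR D = a + b − a·b on (0.7644, 0.6200) = 0.9105
NOT D = 1 − 0.6200 = 0.3800
E OR NOT D = a + b − a·b on (0.6200, 0.3800) = 0.7644
A OR (E OR NOT D) = a + b − a·b on (0.0600, 0.7644) = 0.7785
((NOT D OR E) OR D) AND (A OR (E OR NOT D)) = a·b on (0.9105, 0.7785) = 0.7088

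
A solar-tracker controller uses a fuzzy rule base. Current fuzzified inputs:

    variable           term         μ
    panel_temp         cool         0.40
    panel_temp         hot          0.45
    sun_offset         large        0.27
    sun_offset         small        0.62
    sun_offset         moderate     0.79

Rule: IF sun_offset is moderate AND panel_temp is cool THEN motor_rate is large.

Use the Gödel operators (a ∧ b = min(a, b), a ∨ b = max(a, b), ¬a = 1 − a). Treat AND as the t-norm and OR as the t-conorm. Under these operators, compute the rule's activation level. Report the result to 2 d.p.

0.40

firing strength: moderate=0.79, cool=0.40; AND[min(a, b)] → w = 0.40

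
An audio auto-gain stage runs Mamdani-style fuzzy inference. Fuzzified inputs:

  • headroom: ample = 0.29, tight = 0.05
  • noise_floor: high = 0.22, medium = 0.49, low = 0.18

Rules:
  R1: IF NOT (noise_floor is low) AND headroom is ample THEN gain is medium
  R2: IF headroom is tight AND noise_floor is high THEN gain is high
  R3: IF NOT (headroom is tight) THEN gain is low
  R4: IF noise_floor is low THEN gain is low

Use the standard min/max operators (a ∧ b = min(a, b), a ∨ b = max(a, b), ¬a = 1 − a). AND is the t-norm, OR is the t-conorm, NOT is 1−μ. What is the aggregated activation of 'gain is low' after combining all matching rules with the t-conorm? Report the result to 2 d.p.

R1: ¬low=1−0.18=0.82, ample=0.29; AND[min(a, b)] → w = 0.29
R2: tight=0.05, high=0.22; AND[min(a, b)] → w = 0.05
R3: ¬tight=1−0.05=0.95 → w = 0.95
R4: low=0.18 → w = 0.18
Rules with consequent 'low': {R3, R4} → strengths 0.95, 0.18
Aggregate via t-conorm [max(a, b)]: 0.95

0.95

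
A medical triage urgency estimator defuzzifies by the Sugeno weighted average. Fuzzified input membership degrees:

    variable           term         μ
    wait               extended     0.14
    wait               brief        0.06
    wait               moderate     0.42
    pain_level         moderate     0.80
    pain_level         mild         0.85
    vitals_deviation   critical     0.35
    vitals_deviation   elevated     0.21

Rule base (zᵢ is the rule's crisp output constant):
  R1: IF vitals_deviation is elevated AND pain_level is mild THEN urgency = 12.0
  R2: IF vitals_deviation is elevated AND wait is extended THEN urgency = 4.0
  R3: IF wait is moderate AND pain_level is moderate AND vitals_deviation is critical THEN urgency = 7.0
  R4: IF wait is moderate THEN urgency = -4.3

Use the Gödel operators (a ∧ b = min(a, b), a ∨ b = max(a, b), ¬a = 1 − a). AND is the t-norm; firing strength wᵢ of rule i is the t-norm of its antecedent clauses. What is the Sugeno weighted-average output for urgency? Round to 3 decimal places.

R1 (z=12.0): elevated=0.21, mild=0.85; AND[min(a, b)] → w = 0.21
R2 (z=4.0): elevated=0.21, extended=0.14; AND[min(a, b)] → w = 0.14
R3 (z=7.0): moderate=0.42, moderate=0.80, critical=0.35; AND[min(a, b)] → w = 0.35
R4 (z=-4.3): moderate=0.42 → w = 0.42
Weighted average = (0.21·12.0 + 0.14·4.0 + 0.35·7.0 + 0.42·-4.3) / (0.21 + 0.14 + 0.35 + 0.42)
  = 3.7240 / 1.1200 = 3.325

3.325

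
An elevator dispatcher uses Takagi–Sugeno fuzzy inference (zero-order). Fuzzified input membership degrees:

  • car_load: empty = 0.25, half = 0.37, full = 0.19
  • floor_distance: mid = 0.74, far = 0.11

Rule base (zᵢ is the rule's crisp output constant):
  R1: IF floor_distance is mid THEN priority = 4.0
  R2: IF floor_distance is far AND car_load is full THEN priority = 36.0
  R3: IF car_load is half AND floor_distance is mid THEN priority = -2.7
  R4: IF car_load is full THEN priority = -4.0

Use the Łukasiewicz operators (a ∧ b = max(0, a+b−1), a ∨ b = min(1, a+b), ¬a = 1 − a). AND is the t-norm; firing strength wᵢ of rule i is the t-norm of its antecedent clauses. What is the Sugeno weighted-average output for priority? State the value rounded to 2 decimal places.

R1 (z=4.0): mid=0.74 → w = 0.74
R2 (z=36.0): far=0.11, full=0.19; AND[max(0, a+b−1)] → w = 0.00
R3 (z=-2.7): half=0.37, mid=0.74; AND[max(0, a+b−1)] → w = 0.11
R4 (z=-4.0): full=0.19 → w = 0.19
Weighted average = (0.74·4.0 + 0.00·36.0 + 0.11·-2.7 + 0.19·-4.0) / (0.74 + 0.00 + 0.11 + 0.19)
  = 1.9030 / 1.0400 = 1.83

1.83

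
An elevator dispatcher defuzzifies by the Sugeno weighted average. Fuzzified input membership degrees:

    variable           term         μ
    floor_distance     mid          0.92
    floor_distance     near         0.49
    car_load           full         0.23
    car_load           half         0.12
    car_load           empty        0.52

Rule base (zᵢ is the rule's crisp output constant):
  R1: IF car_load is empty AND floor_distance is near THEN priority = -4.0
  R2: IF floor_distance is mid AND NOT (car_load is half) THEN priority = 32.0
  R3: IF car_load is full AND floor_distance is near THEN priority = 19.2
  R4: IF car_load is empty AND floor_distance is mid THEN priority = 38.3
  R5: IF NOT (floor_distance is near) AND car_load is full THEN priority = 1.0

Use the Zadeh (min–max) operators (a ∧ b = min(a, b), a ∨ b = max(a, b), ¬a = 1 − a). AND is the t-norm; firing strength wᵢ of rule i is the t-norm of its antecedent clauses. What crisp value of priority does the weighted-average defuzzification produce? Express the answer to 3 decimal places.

R1 (z=-4.0): empty=0.52, near=0.49; AND[min(a, b)] → w = 0.49
R2 (z=32.0): mid=0.92, ¬half=1−0.12=0.88; AND[min(a, b)] → w = 0.88
R3 (z=19.2): full=0.23, near=0.49; AND[min(a, b)] → w = 0.23
R4 (z=38.3): empty=0.52, mid=0.92; AND[min(a, b)] → w = 0.52
R5 (z=1.0): ¬near=1−0.49=0.51, full=0.23; AND[min(a, b)] → w = 0.23
Weighted average = (0.49·-4.0 + 0.88·32.0 + 0.23·19.2 + 0.52·38.3 + 0.23·1.0) / (0.49 + 0.88 + 0.23 + 0.52 + 0.23)
  = 50.7620 / 2.3500 = 21.601

21.601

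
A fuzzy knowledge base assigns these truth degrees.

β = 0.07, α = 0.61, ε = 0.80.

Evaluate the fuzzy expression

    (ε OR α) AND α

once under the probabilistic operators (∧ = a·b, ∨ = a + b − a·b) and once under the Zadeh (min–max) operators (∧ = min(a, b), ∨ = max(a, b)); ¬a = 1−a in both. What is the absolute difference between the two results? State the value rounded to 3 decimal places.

Under probabilistic:
  ε OR α = a + b − a·b on (0.8000, 0.6100) = 0.9220
  (ε OR α) AND α = a·b on (0.9220, 0.6100) = 0.5624
  → value = 0.5624
Under Zadeh (min–max):
  ε OR α = max(a, b) on (0.80, 0.61) = 0.80
  (ε OR α) AND α = min(a, b) on (0.80, 0.61) = 0.61
  → value = 0.6100
|0.5624 − 0.6100| = 0.048

0.048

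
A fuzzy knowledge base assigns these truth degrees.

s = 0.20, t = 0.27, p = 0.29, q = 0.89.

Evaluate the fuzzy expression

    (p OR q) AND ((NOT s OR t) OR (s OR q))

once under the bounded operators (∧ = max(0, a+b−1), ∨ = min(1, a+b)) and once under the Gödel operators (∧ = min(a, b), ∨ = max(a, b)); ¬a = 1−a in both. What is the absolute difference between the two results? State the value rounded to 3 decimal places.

0.110

Under bounded:
  p OR q = min(1, a+b) on (0.29, 0.89) = 1.00
  NOT s = 1 − 0.20 = 0.80
  NOT s OR t = min(1, a+b) on (0.80, 0.27) = 1.00
  s OR q = min(1, a+b) on (0.20, 0.89) = 1.00
  (NOT s OR t) OR (s OR q) = min(1, a+b) on (1.00, 1.00) = 1.00
  (p OR q) AND ((NOT s OR t) OR (s OR q)) = max(0, a+b−1) on (1.00, 1.00) = 1.00
  → value = 1.0000
Under Gödel:
  p OR q = max(a, b) on (0.29, 0.89) = 0.89
  NOT s = 1 − 0.20 = 0.80
  NOT s OR t = max(a, b) on (0.80, 0.27) = 0.80
  s OR q = max(a, b) on (0.20, 0.89) = 0.89
  (NOT s OR t) OR (s OR q) = max(a, b) on (0.80, 0.89) = 0.89
  (p OR q) AND ((NOT s OR t) OR (s OR q)) = min(a, b) on (0.89, 0.89) = 0.89
  → value = 0.8900
|1.0000 − 0.8900| = 0.110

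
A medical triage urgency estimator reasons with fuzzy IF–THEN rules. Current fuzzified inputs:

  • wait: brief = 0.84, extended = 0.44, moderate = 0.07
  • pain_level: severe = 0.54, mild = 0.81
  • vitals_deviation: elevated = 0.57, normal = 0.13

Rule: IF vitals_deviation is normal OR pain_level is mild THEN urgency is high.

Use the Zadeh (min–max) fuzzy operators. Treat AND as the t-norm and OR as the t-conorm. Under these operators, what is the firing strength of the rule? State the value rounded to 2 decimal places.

firing strength: normal=0.13, mild=0.81; OR[max(a, b)] → w = 0.81

0.81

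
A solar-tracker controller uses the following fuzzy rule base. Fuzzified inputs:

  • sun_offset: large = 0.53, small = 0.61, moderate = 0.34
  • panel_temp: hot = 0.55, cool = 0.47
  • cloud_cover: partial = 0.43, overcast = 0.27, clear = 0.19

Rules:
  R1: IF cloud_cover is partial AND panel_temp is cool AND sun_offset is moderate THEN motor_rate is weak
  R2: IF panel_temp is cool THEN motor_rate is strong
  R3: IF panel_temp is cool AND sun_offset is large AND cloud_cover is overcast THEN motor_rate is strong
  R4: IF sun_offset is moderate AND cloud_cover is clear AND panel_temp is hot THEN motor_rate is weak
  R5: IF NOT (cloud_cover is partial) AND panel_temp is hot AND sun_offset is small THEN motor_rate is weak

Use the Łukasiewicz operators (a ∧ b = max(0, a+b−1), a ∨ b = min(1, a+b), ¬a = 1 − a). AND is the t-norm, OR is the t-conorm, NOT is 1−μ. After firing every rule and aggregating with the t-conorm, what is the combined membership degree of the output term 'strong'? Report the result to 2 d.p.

0.47

R1: partial=0.43, cool=0.47, moderate=0.34; AND[max(0, a+b−1)] → w = 0.00
R2: cool=0.47 → w = 0.47
R3: cool=0.47, large=0.53, overcast=0.27; AND[max(0, a+b−1)] → w = 0.00
R4: moderate=0.34, clear=0.19, hot=0.55; AND[max(0, a+b−1)] → w = 0.00
R5: ¬partial=1−0.43=0.57, hot=0.55, small=0.61; AND[max(0, a+b−1)] → w = 0.00
Rules with consequent 'strong': {R2, R3} → strengths 0.47, 0.00
Aggregate via t-conorm [min(1, a+b)]: 0.47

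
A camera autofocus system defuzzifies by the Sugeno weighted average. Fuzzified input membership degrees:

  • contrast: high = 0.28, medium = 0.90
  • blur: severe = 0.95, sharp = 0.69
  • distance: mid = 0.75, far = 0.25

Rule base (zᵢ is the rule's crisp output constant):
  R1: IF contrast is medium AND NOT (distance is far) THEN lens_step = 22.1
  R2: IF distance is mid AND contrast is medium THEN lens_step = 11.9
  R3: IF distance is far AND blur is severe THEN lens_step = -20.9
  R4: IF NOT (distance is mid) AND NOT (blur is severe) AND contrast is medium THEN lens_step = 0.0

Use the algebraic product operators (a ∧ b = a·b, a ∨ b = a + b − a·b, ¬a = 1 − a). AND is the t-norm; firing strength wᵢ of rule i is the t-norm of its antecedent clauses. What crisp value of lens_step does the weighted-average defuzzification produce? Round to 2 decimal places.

11.25

R1 (z=22.1): medium=0.90, ¬far=1−0.25=0.75; AND[a·b] → w = 0.6750
R2 (z=11.9): mid=0.75, medium=0.90; AND[a·b] → w = 0.6750
R3 (z=-20.9): far=0.25, severe=0.95; AND[a·b] → w = 0.2375
R4 (z=0.0): ¬mid=1−0.75=0.25, ¬severe=1−0.95=0.05, medium=0.90; AND[a·b] → w = 0.0113
Weighted average = (0.6750·22.1 + 0.6750·11.9 + 0.2375·-20.9 + 0.0113·0.0) / (0.6750 + 0.6750 + 0.2375 + 0.0113)
  = 17.9863 / 1.5988 = 11.25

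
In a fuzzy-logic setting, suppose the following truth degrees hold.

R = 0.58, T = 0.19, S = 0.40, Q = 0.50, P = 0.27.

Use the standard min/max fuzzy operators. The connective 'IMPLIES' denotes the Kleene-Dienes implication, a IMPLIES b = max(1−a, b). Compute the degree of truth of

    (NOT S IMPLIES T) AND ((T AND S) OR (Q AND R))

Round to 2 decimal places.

0.40

NOT S = 1 − 0.40 = 0.60
NOT S IMPLIES T  [Kleene-Dienes: max(1−a, b)] with a=0.60, b=0.19 → 0.40
T AND S = min(a, b) on (0.19, 0.40) = 0.19
Q AND R = min(a, b) on (0.50, 0.58) = 0.50
(T AND S) OR (Q AND R) = max(a, b) on (0.19, 0.50) = 0.50
(NOT S IMPLIES T) AND ((T AND S) OR (Q AND R)) = min(a, b) on (0.40, 0.50) = 0.40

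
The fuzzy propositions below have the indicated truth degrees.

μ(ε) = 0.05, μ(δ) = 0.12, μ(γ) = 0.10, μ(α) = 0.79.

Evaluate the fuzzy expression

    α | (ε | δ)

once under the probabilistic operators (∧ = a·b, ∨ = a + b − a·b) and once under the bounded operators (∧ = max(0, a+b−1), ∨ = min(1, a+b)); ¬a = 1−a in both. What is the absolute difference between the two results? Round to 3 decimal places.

Under probabilistic:
  ε | δ = a + b − a·b on (0.0500, 0.1200) = 0.1640
  α | (ε | δ) = a + b − a·b on (0.7900, 0.1640) = 0.8244
  → value = 0.8244
Under bounded:
  ε | δ = min(1, a+b) on (0.05, 0.12) = 0.17
  α | (ε | δ) = min(1, a+b) on (0.79, 0.17) = 0.96
  → value = 0.9600
|0.8244 − 0.9600| = 0.136

0.136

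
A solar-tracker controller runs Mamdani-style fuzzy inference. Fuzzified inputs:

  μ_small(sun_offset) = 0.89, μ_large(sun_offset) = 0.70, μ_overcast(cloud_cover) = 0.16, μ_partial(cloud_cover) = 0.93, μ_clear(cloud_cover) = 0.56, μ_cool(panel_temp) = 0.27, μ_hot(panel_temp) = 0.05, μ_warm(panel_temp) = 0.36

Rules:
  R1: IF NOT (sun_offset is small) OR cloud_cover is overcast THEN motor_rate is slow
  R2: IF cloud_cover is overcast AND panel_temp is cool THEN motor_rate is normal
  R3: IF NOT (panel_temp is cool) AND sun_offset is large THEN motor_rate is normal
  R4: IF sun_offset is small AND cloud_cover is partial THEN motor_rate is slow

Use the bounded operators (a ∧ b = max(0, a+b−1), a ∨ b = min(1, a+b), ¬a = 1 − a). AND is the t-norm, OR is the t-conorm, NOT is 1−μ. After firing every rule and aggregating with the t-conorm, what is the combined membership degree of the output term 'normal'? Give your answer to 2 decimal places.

R1: ¬small=1−0.89=0.11, overcast=0.16; OR[min(1, a+b)] → w = 0.27
R2: overcast=0.16, cool=0.27; AND[max(0, a+b−1)] → w = 0.00
R3: ¬cool=1−0.27=0.73, large=0.70; AND[max(0, a+b−1)] → w = 0.43
R4: small=0.89, partial=0.93; AND[max(0, a+b−1)] → w = 0.82
Rules with consequent 'normal': {R2, R3} → strengths 0.00, 0.43
Aggregate via t-conorm [min(1, a+b)]: 0.43

0.43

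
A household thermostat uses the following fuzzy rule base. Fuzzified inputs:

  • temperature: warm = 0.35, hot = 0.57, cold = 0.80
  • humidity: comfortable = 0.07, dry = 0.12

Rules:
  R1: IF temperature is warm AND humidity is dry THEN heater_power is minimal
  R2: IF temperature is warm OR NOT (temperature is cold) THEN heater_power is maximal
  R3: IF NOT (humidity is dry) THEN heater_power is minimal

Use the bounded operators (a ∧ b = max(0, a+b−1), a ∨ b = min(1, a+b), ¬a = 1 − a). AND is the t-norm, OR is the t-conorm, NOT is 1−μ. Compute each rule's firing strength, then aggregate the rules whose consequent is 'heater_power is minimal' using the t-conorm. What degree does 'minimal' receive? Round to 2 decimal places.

R1: warm=0.35, dry=0.12; AND[max(0, a+b−1)] → w = 0.00
R2: warm=0.35, ¬cold=1−0.80=0.20; OR[min(1, a+b)] → w = 0.55
R3: ¬dry=1−0.12=0.88 → w = 0.88
Rules with consequent 'minimal': {R1, R3} → strengths 0.00, 0.88
Aggregate via t-conorm [min(1, a+b)]: 0.88

0.88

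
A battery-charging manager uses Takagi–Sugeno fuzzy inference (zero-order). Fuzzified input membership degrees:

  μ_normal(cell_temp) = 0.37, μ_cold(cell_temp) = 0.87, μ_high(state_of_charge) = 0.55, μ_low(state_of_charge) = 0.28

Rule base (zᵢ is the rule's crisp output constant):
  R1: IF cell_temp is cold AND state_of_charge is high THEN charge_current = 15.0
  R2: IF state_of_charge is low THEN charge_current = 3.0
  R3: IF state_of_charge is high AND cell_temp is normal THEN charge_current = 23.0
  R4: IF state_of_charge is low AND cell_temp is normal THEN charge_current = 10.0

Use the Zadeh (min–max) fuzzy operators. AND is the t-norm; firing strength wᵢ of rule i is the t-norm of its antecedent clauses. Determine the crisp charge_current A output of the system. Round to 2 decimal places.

13.78

R1 (z=15.0): cold=0.87, high=0.55; AND[min(a, b)] → w = 0.55
R2 (z=3.0): low=0.28 → w = 0.28
R3 (z=23.0): high=0.55, normal=0.37; AND[min(a, b)] → w = 0.37
R4 (z=10.0): low=0.28, normal=0.37; AND[min(a, b)] → w = 0.28
Weighted average = (0.55·15.0 + 0.28·3.0 + 0.37·23.0 + 0.28·10.0) / (0.55 + 0.28 + 0.37 + 0.28)
  = 20.4000 / 1.4800 = 13.78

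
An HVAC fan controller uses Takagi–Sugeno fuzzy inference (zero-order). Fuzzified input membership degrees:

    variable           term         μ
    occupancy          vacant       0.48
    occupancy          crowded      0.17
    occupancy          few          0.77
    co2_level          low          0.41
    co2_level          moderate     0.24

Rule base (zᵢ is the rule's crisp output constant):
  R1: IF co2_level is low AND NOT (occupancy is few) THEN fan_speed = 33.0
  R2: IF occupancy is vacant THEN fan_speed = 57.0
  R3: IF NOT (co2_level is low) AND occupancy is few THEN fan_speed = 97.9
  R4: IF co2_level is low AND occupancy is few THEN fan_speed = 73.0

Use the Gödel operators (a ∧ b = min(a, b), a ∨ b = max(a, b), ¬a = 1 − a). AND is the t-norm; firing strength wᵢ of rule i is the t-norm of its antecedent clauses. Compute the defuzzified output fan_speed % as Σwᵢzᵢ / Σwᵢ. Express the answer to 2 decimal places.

R1 (z=33.0): low=0.41, ¬few=1−0.77=0.23; AND[min(a, b)] → w = 0.23
R2 (z=57.0): vacant=0.48 → w = 0.48
R3 (z=97.9): ¬low=1−0.41=0.59, few=0.77; AND[min(a, b)] → w = 0.59
R4 (z=73.0): low=0.41, few=0.77; AND[min(a, b)] → w = 0.41
Weighted average = (0.23·33.0 + 0.48·57.0 + 0.59·97.9 + 0.41·73.0) / (0.23 + 0.48 + 0.59 + 0.41)
  = 122.6410 / 1.7100 = 71.72

71.72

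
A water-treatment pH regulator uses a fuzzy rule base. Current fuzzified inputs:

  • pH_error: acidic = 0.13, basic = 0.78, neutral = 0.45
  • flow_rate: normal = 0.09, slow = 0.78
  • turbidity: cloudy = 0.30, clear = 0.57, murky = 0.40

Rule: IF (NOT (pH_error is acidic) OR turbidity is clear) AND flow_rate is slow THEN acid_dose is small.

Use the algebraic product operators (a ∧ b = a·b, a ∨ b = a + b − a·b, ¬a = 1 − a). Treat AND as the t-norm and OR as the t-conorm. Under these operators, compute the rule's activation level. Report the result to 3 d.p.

0.736

firing strength: (¬acidic=1−0.13=0.87 OR clear=0.57) = 0.9441; AND[a·b] with slow=0.78 → w = 0.7364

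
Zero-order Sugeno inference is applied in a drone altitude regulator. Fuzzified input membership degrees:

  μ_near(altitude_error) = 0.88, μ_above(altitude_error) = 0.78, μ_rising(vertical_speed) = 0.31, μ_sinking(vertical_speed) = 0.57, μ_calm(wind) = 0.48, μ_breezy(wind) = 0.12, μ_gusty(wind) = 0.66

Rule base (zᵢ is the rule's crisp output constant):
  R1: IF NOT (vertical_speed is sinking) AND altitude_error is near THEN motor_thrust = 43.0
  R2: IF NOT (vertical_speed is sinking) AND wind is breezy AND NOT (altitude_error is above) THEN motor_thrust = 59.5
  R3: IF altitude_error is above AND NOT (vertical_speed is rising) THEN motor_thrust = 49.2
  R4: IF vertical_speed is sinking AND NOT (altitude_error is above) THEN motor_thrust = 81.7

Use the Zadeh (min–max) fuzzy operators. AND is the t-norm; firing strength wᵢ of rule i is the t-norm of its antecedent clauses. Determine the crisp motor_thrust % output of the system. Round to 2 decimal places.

R1 (z=43.0): ¬sinking=1−0.57=0.43, near=0.88; AND[min(a, b)] → w = 0.43
R2 (z=59.5): ¬sinking=1−0.57=0.43, breezy=0.12, ¬above=1−0.78=0.22; AND[min(a, b)] → w = 0.12
R3 (z=49.2): above=0.78, ¬rising=1−0.31=0.69; AND[min(a, b)] → w = 0.69
R4 (z=81.7): sinking=0.57, ¬above=1−0.78=0.22; AND[min(a, b)] → w = 0.22
Weighted average = (0.43·43.0 + 0.12·59.5 + 0.69·49.2 + 0.22·81.7) / (0.43 + 0.12 + 0.69 + 0.22)
  = 77.5520 / 1.4600 = 53.12

53.12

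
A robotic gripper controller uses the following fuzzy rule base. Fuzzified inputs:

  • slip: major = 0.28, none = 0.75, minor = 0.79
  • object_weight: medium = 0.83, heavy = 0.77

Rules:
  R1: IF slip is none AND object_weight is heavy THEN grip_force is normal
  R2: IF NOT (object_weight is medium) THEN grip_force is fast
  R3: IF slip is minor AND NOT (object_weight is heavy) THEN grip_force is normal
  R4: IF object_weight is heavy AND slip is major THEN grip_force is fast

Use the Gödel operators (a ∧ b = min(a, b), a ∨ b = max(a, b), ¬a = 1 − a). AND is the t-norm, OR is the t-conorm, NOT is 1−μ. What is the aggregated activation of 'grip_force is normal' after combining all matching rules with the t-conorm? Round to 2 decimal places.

R1: none=0.75, heavy=0.77; AND[min(a, b)] → w = 0.75
R2: ¬medium=1−0.83=0.17 → w = 0.17
R3: minor=0.79, ¬heavy=1−0.77=0.23; AND[min(a, b)] → w = 0.23
R4: heavy=0.77, major=0.28; AND[min(a, b)] → w = 0.28
Rules with consequent 'normal': {R1, R3} → strengths 0.75, 0.23
Aggregate via t-conorm [max(a, b)]: 0.75

0.75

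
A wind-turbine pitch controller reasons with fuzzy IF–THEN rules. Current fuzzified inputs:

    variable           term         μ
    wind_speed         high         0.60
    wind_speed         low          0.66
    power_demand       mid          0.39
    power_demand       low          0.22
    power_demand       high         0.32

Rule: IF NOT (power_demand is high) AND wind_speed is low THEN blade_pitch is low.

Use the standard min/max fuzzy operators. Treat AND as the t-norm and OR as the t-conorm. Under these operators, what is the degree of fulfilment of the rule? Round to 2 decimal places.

firing strength: ¬high=1−0.32=0.68, low=0.66; AND[min(a, b)] → w = 0.66

0.66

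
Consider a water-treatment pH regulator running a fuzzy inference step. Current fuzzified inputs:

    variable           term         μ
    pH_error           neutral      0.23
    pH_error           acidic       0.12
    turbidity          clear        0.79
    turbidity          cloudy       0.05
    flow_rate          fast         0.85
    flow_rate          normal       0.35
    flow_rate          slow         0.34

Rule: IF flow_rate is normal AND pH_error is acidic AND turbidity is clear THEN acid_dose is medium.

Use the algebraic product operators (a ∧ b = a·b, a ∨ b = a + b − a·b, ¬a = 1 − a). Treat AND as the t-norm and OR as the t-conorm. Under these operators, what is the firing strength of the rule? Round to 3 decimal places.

0.033

firing strength: normal=0.35, acidic=0.12, clear=0.79; AND[a·b] → w = 0.0332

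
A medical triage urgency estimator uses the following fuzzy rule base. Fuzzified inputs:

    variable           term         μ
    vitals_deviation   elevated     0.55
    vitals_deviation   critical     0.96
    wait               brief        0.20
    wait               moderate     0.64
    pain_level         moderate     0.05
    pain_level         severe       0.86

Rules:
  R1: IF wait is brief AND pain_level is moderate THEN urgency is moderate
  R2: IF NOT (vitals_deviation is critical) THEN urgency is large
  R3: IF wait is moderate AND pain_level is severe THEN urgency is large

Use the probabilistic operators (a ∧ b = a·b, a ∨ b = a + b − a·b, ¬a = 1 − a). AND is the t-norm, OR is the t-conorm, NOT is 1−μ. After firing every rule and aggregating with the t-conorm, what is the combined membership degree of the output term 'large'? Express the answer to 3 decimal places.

0.568

R1: brief=0.20, moderate=0.05; AND[a·b] → w = 0.0100
R2: ¬critical=1−0.96=0.04 → w = 0.0400
R3: moderate=0.64, severe=0.86; AND[a·b] → w = 0.5504
Rules with consequent 'large': {R2, R3} → strengths 0.0400, 0.5504
Aggregate via t-conorm [a + b − a·b]: 0.5684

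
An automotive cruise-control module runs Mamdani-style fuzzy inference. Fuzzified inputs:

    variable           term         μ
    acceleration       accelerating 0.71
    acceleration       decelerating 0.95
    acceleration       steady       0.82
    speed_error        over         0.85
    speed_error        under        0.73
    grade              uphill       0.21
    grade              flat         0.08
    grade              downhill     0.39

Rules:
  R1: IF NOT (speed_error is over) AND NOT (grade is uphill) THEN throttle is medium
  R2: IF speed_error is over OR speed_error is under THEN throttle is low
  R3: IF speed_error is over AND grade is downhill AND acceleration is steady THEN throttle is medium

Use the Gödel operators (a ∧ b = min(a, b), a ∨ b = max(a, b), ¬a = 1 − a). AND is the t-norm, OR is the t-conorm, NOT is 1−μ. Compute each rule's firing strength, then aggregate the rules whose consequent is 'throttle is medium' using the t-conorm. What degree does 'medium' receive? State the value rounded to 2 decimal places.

R1: ¬over=1−0.85=0.15, ¬uphill=1−0.21=0.79; AND[min(a, b)] → w = 0.15
R2: over=0.85, under=0.73; OR[max(a, b)] → w = 0.85
R3: over=0.85, downhill=0.39, steady=0.82; AND[min(a, b)] → w = 0.39
Rules with consequent 'medium': {R1, R3} → strengths 0.15, 0.39
Aggregate via t-conorm [max(a, b)]: 0.39

0.39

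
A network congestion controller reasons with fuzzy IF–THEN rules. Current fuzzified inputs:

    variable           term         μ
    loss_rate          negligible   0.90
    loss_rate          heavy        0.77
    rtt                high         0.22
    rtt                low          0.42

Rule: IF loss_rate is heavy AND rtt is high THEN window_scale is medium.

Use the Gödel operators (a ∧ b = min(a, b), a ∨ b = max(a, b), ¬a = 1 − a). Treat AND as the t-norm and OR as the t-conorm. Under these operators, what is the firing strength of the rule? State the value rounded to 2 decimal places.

firing strength: heavy=0.77, high=0.22; AND[min(a, b)] → w = 0.22

0.22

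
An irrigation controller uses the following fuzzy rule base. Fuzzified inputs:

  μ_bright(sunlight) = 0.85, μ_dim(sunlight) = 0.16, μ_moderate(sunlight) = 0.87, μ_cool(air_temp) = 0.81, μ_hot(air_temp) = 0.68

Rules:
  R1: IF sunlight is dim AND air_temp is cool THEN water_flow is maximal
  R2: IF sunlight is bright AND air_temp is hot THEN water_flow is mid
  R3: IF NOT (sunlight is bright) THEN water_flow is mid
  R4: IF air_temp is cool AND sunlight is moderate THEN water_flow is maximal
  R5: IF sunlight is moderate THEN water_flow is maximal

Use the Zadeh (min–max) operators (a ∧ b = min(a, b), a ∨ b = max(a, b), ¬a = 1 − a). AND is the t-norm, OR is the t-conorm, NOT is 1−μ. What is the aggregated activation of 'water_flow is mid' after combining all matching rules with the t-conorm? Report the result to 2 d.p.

R1: dim=0.16, cool=0.81; AND[min(a, b)] → w = 0.16
R2: bright=0.85, hot=0.68; AND[min(a, b)] → w = 0.68
R3: ¬bright=1−0.85=0.15 → w = 0.15
R4: cool=0.81, moderate=0.87; AND[min(a, b)] → w = 0.81
R5: moderate=0.87 → w = 0.87
Rules with consequent 'mid': {R2, R3} → strengths 0.68, 0.15
Aggregate via t-conorm [max(a, b)]: 0.68

0.68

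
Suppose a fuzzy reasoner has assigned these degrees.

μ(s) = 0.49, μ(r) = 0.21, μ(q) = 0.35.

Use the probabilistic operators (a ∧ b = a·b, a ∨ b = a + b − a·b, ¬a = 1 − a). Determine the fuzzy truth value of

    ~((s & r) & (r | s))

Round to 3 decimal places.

s & r = a·b on (0.4900, 0.2100) = 0.1029
r | s = a + b − a·b on (0.2100, 0.4900) = 0.5971
(s & r) & (r | s) = a·b on (0.1029, 0.5971) = 0.0614
~((s & r) & (r | s)) = 1 − 0.0614 = 0.9386

0.939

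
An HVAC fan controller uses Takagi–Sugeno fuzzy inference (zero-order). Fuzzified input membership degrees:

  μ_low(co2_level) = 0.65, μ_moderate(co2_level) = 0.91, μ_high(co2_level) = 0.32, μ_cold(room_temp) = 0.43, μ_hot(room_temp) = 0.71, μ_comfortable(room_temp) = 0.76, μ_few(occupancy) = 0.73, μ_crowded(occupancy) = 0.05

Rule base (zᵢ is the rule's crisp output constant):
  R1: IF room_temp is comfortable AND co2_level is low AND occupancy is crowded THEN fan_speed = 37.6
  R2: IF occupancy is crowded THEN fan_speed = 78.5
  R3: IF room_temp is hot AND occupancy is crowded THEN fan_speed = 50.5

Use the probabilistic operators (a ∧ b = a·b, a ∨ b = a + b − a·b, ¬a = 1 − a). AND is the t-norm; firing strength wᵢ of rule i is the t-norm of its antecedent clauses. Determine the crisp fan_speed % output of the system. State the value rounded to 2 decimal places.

60.31

R1 (z=37.6): comfortable=0.76, low=0.65, crowded=0.05; AND[a·b] → w = 0.0247
R2 (z=78.5): crowded=0.05 → w = 0.0500
R3 (z=50.5): hot=0.71, crowded=0.05; AND[a·b] → w = 0.0355
Weighted average = (0.0247·37.6 + 0.0500·78.5 + 0.0355·50.5) / (0.0247 + 0.0500 + 0.0355)
  = 6.6465 / 0.1102 = 60.31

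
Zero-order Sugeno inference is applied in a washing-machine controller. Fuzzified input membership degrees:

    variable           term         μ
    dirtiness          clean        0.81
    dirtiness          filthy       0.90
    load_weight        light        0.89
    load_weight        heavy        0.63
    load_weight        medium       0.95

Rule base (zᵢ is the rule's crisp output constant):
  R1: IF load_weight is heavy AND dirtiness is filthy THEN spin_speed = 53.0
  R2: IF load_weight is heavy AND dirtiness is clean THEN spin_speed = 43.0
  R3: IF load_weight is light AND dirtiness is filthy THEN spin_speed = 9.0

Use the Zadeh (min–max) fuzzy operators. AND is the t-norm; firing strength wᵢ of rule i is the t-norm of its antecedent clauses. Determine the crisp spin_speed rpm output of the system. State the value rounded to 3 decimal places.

R1 (z=53.0): heavy=0.63, filthy=0.90; AND[min(a, b)] → w = 0.63
R2 (z=43.0): heavy=0.63, clean=0.81; AND[min(a, b)] → w = 0.63
R3 (z=9.0): light=0.89, filthy=0.90; AND[min(a, b)] → w = 0.89
Weighted average = (0.63·53.0 + 0.63·43.0 + 0.89·9.0) / (0.63 + 0.63 + 0.89)
  = 68.4900 / 2.1500 = 31.856

31.856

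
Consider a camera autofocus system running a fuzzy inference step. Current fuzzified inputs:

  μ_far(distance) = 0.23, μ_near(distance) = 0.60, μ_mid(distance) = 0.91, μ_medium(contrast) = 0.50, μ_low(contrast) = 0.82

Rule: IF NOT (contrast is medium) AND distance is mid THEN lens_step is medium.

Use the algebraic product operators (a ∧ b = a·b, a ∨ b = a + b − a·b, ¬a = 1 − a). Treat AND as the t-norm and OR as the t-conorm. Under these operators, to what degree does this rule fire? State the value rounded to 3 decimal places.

0.455

firing strength: ¬medium=1−0.50=0.50, mid=0.91; AND[a·b] → w = 0.4550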